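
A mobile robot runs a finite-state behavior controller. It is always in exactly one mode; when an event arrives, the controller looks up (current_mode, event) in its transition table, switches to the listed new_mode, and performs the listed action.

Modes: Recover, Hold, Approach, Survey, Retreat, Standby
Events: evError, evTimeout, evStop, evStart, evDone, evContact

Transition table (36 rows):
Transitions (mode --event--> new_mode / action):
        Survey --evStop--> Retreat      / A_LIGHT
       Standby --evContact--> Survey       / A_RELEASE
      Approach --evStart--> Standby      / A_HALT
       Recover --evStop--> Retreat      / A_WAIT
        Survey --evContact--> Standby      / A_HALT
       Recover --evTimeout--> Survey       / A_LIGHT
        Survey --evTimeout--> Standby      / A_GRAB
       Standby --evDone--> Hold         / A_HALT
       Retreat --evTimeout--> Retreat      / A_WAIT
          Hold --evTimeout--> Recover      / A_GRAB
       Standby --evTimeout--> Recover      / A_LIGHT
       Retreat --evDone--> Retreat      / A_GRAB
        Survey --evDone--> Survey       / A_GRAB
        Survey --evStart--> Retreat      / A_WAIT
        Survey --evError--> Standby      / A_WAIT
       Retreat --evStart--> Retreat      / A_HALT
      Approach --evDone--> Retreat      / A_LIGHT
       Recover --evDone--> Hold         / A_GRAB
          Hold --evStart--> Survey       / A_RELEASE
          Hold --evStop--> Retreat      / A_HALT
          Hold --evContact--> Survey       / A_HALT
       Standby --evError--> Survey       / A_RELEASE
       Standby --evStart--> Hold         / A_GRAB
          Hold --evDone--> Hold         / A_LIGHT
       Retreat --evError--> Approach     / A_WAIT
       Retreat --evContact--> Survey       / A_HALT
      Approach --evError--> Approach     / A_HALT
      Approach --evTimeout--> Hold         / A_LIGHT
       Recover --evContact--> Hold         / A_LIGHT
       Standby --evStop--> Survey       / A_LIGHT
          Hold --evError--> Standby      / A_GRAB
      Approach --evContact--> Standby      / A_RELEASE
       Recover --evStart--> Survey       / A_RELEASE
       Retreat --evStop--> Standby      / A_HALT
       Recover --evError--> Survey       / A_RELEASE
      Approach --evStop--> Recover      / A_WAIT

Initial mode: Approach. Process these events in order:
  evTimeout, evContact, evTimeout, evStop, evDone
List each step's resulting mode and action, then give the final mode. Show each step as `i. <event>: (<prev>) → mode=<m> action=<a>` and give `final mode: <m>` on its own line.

final mode: Survey

1. evTimeout: (Approach) → mode=Hold action=A_LIGHT
2. evContact: (Hold) → mode=Survey action=A_HALT
3. evTimeout: (Survey) → mode=Standby action=A_GRAB
4. evStop: (Standby) → mode=Survey action=A_LIGHT
5. evDone: (Survey) → mode=Survey action=A_GRAB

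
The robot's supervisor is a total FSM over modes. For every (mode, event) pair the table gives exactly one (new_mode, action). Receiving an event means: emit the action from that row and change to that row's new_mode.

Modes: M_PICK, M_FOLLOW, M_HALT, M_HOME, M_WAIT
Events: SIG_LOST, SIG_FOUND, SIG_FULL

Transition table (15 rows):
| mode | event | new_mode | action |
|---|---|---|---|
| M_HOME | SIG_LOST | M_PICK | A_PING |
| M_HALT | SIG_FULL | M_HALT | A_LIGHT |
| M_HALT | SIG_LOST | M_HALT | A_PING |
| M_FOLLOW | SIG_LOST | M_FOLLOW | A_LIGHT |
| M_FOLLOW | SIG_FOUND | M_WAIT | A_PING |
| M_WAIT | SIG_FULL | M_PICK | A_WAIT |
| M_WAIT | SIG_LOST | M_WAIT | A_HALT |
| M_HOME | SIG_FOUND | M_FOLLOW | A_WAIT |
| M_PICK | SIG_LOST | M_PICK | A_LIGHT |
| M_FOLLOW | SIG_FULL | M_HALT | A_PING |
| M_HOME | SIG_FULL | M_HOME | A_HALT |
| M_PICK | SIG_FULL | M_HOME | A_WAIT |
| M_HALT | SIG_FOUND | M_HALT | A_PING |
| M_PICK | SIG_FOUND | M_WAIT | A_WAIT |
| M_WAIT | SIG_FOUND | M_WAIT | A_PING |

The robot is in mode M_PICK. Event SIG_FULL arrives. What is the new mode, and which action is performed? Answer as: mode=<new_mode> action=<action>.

mode=M_HOME action=A_WAIT

current mode = M_PICK; filter table to that mode:
  (M_PICK, SIG_LOST) → (M_PICK, A_LIGHT)
  (M_PICK, SIG_FULL) → (M_HOME, A_WAIT)  ← event matches
  (M_PICK, SIG_FOUND) → (M_WAIT, A_WAIT)
event = SIG_FULL selects (M_HOME, A_WAIT)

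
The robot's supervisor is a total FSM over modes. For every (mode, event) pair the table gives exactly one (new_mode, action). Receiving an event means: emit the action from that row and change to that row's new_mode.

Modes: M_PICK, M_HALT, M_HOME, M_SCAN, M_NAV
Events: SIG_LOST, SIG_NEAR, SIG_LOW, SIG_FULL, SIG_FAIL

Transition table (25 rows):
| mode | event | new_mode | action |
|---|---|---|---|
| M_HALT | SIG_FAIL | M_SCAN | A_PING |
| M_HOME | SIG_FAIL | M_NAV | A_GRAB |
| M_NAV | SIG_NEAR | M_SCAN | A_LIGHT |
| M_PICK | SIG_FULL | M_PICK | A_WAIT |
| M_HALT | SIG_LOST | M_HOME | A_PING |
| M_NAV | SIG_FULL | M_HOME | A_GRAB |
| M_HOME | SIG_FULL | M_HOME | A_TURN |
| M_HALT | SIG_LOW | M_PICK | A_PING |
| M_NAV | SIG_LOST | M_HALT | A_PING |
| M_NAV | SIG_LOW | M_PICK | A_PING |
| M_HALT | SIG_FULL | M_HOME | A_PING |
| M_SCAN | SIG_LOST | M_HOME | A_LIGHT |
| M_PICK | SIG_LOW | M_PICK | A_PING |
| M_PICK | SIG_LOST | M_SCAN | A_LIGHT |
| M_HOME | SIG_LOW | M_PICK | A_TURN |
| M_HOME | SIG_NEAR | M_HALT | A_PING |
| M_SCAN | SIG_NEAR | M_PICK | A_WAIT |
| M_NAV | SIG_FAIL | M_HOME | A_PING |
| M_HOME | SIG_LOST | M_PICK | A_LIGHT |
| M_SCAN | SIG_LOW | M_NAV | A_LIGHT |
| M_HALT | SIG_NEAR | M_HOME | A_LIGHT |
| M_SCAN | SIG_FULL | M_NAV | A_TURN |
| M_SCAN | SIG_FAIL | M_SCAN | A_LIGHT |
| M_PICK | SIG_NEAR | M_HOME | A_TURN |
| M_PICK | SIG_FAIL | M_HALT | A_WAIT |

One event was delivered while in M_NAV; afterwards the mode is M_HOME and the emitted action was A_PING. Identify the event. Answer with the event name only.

SIG_FAIL

try SIG_LOST: (M_NAV, SIG_LOST) → (M_HALT, A_PING)
try SIG_NEAR: (M_NAV, SIG_NEAR) → (M_SCAN, A_LIGHT)
try SIG_LOW: (M_NAV, SIG_LOW) → (M_PICK, A_PING)
try SIG_FULL: (M_NAV, SIG_FULL) → (M_HOME, A_GRAB)
try SIG_FAIL: (M_NAV, SIG_FAIL) → (M_HOME, A_PING)  ← matches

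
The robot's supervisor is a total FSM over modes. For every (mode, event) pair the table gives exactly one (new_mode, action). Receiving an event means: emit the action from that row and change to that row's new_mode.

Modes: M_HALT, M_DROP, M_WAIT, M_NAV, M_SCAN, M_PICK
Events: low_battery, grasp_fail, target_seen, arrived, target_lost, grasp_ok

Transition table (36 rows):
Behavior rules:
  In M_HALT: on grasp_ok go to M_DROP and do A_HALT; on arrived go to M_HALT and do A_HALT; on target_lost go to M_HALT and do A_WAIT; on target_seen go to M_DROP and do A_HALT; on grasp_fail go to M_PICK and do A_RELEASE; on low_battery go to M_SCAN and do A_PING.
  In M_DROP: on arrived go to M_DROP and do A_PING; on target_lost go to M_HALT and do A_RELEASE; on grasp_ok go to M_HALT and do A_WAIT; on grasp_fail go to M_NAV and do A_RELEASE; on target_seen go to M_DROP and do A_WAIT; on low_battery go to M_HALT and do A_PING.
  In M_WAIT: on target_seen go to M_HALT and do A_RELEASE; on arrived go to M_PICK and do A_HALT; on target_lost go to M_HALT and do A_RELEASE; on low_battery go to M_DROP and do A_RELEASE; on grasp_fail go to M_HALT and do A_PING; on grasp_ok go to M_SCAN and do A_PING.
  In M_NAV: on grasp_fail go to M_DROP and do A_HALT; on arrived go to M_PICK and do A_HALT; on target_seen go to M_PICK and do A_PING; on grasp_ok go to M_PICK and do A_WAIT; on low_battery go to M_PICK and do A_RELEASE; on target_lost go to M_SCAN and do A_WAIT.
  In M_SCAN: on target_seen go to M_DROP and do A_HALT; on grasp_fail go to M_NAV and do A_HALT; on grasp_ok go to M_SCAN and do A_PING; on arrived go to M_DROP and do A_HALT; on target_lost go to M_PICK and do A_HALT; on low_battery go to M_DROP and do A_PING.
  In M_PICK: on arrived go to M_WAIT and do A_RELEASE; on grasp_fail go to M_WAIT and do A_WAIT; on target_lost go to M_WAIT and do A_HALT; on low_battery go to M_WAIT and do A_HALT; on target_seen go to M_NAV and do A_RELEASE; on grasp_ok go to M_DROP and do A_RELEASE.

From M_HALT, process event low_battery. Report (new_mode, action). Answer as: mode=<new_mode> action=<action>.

current mode = M_HALT; filter table to that mode:
  (M_HALT, grasp_ok) → (M_DROP, A_HALT)
  (M_HALT, arrived) → (M_HALT, A_HALT)
  (M_HALT, target_lost) → (M_HALT, A_WAIT)
  (M_HALT, target_seen) → (M_DROP, A_HALT)
  (M_HALT, grasp_fail) → (M_PICK, A_RELEASE)
  (M_HALT, low_battery) → (M_SCAN, A_PING)  ← event matches
event = low_battery selects (M_SCAN, A_PING)

mode=M_SCAN action=A_PING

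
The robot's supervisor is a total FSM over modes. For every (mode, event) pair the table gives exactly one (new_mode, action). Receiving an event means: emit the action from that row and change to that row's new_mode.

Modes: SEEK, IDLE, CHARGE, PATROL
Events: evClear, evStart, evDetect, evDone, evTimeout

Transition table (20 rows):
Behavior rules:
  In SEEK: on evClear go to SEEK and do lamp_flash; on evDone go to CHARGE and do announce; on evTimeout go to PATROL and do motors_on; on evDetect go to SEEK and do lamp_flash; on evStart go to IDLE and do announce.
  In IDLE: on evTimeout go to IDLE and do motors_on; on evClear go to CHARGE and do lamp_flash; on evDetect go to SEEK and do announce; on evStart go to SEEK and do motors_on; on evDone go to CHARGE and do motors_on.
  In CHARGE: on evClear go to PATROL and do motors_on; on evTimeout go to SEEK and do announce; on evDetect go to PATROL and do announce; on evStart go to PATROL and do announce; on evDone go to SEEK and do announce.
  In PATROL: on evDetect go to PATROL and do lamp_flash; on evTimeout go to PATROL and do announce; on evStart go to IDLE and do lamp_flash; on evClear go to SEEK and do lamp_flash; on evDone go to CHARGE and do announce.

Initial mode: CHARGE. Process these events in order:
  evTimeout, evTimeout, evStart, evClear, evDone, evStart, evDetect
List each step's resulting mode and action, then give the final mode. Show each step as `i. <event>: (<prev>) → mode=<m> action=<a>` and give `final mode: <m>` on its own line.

1. evTimeout: (CHARGE) → mode=SEEK action=announce
2. evTimeout: (SEEK) → mode=PATROL action=motors_on
3. evStart: (PATROL) → mode=IDLE action=lamp_flash
4. evClear: (IDLE) → mode=CHARGE action=lamp_flash
5. evDone: (CHARGE) → mode=SEEK action=announce
6. evStart: (SEEK) → mode=IDLE action=announce
7. evDetect: (IDLE) → mode=SEEK action=announce

final mode: SEEK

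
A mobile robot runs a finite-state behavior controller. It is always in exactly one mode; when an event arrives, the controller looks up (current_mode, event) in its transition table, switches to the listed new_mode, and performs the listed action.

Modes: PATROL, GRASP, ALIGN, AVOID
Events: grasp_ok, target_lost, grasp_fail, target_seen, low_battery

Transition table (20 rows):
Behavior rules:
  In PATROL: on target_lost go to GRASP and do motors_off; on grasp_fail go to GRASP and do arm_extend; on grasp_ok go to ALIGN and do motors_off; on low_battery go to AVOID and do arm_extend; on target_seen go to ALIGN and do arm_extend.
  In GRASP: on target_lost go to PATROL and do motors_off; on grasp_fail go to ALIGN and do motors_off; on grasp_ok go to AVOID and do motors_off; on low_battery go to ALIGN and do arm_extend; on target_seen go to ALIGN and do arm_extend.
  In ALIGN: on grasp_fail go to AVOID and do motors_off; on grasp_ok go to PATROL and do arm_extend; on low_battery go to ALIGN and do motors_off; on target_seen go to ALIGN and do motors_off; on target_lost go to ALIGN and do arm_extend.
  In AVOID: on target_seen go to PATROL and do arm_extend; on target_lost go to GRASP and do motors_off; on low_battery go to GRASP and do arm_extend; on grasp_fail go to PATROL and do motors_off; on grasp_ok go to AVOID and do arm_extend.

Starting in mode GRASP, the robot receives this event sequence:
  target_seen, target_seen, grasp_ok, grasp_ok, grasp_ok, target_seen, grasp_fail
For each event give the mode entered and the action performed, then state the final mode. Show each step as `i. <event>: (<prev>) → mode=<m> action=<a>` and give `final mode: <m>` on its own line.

final mode: AVOID

1. target_seen: (GRASP) → mode=ALIGN action=arm_extend
2. target_seen: (ALIGN) → mode=ALIGN action=motors_off
3. grasp_ok: (ALIGN) → mode=PATROL action=arm_extend
4. grasp_ok: (PATROL) → mode=ALIGN action=motors_off
5. grasp_ok: (ALIGN) → mode=PATROL action=arm_extend
6. target_seen: (PATROL) → mode=ALIGN action=arm_extend
7. grasp_fail: (ALIGN) → mode=AVOID action=motors_off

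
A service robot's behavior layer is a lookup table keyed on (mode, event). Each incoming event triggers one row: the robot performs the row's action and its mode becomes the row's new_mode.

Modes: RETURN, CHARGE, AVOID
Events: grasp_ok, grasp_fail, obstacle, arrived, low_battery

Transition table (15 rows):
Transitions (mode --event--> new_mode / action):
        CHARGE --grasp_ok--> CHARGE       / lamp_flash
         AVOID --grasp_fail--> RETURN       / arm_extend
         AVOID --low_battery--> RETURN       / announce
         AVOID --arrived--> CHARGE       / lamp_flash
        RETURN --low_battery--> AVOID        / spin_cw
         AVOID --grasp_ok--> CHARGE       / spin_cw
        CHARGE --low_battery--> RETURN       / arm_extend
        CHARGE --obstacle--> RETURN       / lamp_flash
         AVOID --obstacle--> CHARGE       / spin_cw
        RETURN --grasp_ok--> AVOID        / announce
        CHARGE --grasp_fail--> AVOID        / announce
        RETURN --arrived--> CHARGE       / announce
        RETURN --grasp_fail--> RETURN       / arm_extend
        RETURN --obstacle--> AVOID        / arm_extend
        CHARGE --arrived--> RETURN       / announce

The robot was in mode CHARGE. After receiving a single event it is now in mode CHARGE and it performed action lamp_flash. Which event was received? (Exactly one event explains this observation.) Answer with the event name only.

grasp_ok

try grasp_ok: (CHARGE, grasp_ok) → (CHARGE, lamp_flash)  ← matches
try grasp_fail: (CHARGE, grasp_fail) → (AVOID, announce)
try obstacle: (CHARGE, obstacle) → (RETURN, lamp_flash)
try arrived: (CHARGE, arrived) → (RETURN, announce)
try low_battery: (CHARGE, low_battery) → (RETURN, arm_extend)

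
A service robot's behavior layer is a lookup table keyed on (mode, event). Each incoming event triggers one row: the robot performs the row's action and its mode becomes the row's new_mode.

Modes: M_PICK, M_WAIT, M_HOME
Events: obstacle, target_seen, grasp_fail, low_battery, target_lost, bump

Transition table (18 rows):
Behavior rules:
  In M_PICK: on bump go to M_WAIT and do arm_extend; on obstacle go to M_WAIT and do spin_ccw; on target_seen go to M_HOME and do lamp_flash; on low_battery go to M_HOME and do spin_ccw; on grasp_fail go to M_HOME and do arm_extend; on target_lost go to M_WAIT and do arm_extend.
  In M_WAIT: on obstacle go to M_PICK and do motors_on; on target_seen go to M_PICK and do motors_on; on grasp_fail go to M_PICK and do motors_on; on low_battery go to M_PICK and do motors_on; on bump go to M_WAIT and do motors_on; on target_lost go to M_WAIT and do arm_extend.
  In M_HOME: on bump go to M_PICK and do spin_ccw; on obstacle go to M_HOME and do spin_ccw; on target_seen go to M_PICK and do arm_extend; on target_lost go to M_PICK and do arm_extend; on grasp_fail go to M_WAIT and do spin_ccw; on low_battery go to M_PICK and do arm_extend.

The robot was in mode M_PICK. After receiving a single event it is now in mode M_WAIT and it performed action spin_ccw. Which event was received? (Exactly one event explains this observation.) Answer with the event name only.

try obstacle: (M_PICK, obstacle) → (M_WAIT, spin_ccw)  ← matches
try target_seen: (M_PICK, target_seen) → (M_HOME, lamp_flash)
try grasp_fail: (M_PICK, grasp_fail) → (M_HOME, arm_extend)
try low_battery: (M_PICK, low_battery) → (M_HOME, spin_ccw)
try target_lost: (M_PICK, target_lost) → (M_WAIT, arm_extend)
try bump: (M_PICK, bump) → (M_WAIT, arm_extend)

obstacle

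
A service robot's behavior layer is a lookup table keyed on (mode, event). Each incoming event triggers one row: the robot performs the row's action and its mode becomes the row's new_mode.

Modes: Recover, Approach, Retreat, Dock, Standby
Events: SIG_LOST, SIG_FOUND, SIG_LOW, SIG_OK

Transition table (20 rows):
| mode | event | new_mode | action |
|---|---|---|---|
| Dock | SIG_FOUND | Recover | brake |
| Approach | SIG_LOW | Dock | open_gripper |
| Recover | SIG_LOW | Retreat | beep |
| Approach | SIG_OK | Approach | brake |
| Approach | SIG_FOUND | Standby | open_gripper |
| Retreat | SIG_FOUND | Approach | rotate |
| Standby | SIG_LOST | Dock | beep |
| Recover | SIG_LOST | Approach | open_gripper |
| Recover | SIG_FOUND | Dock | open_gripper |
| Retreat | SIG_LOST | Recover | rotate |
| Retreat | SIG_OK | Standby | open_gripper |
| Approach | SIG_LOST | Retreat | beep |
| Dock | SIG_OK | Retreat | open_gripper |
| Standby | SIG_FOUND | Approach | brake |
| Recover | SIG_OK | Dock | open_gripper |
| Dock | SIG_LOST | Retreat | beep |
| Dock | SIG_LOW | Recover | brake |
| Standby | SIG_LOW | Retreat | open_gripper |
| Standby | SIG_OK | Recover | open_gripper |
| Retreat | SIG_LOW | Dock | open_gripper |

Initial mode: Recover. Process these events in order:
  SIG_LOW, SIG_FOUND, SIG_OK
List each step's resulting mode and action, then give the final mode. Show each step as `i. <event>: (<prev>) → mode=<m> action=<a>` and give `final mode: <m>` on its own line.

final mode: Approach

1. SIG_LOW: (Recover) → mode=Retreat action=beep
2. SIG_FOUND: (Retreat) → mode=Approach action=rotate
3. SIG_OK: (Approach) → mode=Approach action=brake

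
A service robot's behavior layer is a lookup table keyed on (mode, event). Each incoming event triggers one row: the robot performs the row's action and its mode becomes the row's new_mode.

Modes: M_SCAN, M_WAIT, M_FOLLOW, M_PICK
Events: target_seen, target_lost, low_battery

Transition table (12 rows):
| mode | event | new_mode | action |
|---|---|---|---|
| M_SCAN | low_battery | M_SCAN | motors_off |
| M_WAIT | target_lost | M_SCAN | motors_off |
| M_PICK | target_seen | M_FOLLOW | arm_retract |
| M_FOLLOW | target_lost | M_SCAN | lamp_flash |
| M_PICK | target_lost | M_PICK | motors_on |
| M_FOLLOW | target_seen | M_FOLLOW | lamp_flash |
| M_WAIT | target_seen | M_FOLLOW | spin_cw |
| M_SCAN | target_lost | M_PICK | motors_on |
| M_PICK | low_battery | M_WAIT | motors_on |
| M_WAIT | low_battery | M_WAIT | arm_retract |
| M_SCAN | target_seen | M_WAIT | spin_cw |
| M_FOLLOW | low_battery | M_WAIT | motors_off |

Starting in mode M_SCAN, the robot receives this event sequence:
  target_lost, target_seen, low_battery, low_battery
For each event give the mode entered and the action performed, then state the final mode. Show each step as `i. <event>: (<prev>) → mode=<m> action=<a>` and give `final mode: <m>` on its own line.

1. target_lost: (M_SCAN) → mode=M_PICK action=motors_on
2. target_seen: (M_PICK) → mode=M_FOLLOW action=arm_retract
3. low_battery: (M_FOLLOW) → mode=M_WAIT action=motors_off
4. low_battery: (M_WAIT) → mode=M_WAIT action=arm_retract

final mode: M_WAIT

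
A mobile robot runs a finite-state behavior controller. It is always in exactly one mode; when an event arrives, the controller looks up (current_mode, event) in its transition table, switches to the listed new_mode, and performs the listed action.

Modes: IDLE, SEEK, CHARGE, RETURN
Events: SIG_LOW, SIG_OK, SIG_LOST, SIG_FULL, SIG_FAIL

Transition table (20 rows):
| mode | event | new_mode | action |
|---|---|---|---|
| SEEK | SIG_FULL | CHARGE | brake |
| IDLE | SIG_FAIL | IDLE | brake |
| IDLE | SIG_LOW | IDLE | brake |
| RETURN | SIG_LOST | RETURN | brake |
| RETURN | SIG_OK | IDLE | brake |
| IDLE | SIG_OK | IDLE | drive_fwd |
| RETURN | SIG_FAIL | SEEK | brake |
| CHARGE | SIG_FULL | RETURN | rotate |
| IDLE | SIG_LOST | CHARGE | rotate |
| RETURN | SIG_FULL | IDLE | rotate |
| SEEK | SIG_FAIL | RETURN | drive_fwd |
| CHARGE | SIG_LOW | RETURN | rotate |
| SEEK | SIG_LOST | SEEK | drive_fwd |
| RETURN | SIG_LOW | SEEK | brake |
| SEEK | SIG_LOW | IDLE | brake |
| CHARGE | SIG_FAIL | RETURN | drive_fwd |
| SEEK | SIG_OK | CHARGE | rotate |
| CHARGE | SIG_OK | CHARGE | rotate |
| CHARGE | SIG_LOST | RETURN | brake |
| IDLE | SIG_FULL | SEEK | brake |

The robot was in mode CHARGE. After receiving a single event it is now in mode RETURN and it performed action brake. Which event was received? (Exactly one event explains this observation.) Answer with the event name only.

try SIG_LOW: (CHARGE, SIG_LOW) → (RETURN, rotate)
try SIG_OK: (CHARGE, SIG_OK) → (CHARGE, rotate)
try SIG_LOST: (CHARGE, SIG_LOST) → (RETURN, brake)  ← matches
try SIG_FULL: (CHARGE, SIG_FULL) → (RETURN, rotate)
try SIG_FAIL: (CHARGE, SIG_FAIL) → (RETURN, drive_fwd)

SIG_LOST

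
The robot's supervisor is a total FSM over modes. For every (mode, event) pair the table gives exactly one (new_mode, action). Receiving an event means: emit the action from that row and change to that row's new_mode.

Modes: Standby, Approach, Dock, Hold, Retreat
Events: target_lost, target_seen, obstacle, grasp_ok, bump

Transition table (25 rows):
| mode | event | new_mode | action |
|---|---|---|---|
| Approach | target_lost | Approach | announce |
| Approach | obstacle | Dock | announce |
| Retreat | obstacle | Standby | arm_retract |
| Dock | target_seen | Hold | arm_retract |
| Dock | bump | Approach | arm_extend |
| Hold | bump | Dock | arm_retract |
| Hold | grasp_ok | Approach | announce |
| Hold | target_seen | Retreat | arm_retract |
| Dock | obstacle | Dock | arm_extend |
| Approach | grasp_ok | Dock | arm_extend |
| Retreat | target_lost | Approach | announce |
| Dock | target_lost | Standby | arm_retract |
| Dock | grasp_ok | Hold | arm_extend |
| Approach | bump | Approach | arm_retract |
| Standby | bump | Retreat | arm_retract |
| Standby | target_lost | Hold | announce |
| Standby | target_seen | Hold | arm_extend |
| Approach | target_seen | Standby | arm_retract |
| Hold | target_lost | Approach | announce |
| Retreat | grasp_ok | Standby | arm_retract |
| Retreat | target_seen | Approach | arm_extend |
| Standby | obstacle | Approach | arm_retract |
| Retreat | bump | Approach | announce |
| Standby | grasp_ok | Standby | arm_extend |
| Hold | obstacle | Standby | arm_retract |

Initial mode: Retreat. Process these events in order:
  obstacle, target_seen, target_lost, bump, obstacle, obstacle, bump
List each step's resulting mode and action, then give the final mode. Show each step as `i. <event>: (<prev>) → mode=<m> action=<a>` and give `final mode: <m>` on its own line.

1. obstacle: (Retreat) → mode=Standby action=arm_retract
2. target_seen: (Standby) → mode=Hold action=arm_extend
3. target_lost: (Hold) → mode=Approach action=announce
4. bump: (Approach) → mode=Approach action=arm_retract
5. obstacle: (Approach) → mode=Dock action=announce
6. obstacle: (Dock) → mode=Dock action=arm_extend
7. bump: (Dock) → mode=Approach action=arm_extend

final mode: Approach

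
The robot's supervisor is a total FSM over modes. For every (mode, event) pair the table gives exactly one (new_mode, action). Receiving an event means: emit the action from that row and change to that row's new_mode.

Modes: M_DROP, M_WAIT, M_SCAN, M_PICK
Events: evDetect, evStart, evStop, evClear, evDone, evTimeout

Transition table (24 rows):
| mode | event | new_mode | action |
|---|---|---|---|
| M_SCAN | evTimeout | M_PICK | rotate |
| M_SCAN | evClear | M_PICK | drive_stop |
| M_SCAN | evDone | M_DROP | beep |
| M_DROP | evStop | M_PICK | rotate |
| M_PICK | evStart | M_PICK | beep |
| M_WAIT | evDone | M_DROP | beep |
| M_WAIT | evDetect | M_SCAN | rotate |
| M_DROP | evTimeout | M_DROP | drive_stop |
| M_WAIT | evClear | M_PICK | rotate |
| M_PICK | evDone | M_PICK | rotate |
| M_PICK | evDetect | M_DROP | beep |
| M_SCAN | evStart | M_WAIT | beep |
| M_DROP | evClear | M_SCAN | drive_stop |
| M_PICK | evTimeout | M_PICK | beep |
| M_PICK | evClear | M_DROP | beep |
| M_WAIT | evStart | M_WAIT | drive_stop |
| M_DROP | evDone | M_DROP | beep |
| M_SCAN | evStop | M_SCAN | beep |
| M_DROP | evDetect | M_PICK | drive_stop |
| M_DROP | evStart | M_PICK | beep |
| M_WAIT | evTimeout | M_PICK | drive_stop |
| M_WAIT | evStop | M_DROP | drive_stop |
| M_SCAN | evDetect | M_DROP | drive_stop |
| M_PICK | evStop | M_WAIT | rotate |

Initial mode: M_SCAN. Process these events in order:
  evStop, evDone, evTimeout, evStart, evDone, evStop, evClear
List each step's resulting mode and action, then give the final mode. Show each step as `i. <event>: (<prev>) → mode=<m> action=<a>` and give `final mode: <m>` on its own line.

1. evStop: (M_SCAN) → mode=M_SCAN action=beep
2. evDone: (M_SCAN) → mode=M_DROP action=beep
3. evTimeout: (M_DROP) → mode=M_DROP action=drive_stop
4. evStart: (M_DROP) → mode=M_PICK action=beep
5. evDone: (M_PICK) → mode=M_PICK action=rotate
6. evStop: (M_PICK) → mode=M_WAIT action=rotate
7. evClear: (M_WAIT) → mode=M_PICK action=rotate

final mode: M_PICK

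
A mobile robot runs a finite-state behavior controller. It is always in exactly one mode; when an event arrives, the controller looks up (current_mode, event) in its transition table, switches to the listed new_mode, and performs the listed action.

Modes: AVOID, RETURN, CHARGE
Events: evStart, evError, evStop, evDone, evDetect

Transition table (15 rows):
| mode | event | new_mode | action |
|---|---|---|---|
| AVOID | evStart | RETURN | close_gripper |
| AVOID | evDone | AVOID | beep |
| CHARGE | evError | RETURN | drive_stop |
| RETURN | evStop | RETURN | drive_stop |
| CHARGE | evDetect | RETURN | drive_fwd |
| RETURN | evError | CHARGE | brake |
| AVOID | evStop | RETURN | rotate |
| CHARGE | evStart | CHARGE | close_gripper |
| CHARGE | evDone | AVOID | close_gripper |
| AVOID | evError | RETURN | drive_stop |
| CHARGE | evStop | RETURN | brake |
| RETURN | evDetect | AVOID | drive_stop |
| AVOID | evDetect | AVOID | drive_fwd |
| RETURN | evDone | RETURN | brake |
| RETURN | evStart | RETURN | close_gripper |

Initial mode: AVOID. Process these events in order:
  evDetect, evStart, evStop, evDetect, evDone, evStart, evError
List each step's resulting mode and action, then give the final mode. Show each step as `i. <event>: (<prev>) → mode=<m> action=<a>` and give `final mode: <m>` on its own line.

1. evDetect: (AVOID) → mode=AVOID action=drive_fwd
2. evStart: (AVOID) → mode=RETURN action=close_gripper
3. evStop: (RETURN) → mode=RETURN action=drive_stop
4. evDetect: (RETURN) → mode=AVOID action=drive_stop
5. evDone: (AVOID) → mode=AVOID action=beep
6. evStart: (AVOID) → mode=RETURN action=close_gripper
7. evError: (RETURN) → mode=CHARGE action=brake

final mode: CHARGE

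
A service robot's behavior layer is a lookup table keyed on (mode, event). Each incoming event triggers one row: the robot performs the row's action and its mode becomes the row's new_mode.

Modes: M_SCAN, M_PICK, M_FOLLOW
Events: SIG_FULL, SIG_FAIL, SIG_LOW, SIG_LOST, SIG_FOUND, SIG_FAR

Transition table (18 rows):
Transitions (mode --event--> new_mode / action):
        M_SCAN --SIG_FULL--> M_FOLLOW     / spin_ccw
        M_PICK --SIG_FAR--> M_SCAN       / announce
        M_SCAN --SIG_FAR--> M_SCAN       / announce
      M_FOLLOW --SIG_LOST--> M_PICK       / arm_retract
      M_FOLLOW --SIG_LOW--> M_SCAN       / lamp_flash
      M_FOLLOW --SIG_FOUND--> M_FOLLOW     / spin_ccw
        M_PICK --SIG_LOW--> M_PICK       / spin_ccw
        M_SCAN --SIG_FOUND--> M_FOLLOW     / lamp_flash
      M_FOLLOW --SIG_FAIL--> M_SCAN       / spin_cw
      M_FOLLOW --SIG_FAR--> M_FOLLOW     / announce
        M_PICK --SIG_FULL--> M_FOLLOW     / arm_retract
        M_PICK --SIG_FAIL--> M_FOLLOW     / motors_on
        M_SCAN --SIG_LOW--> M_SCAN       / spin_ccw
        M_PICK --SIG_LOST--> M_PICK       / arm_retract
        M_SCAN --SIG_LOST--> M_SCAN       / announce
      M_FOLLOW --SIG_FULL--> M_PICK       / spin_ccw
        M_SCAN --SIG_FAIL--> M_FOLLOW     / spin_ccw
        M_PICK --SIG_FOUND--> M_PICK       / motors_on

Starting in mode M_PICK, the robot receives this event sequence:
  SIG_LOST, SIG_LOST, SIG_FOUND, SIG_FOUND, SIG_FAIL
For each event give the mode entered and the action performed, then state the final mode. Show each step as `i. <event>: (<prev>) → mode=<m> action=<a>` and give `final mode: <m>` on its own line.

final mode: M_FOLLOW

1. SIG_LOST: (M_PICK) → mode=M_PICK action=arm_retract
2. SIG_LOST: (M_PICK) → mode=M_PICK action=arm_retract
3. SIG_FOUND: (M_PICK) → mode=M_PICK action=motors_on
4. SIG_FOUND: (M_PICK) → mode=M_PICK action=motors_on
5. SIG_FAIL: (M_PICK) → mode=M_FOLLOW action=motors_on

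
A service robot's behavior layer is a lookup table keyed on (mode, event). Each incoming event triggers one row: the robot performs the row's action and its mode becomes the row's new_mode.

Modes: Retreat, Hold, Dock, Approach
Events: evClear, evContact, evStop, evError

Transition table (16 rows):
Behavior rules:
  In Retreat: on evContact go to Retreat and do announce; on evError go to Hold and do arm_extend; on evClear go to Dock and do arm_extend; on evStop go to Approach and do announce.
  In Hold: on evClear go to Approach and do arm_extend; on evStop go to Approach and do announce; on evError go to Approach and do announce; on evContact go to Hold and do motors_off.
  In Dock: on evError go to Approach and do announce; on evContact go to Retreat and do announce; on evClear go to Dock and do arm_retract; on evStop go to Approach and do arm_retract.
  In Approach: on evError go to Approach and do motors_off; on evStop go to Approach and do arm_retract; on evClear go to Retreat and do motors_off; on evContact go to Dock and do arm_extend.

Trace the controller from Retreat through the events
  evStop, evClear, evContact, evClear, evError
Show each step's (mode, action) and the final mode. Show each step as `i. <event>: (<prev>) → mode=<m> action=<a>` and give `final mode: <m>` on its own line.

final mode: Approach

1. evStop: (Retreat) → mode=Approach action=announce
2. evClear: (Approach) → mode=Retreat action=motors_off
3. evContact: (Retreat) → mode=Retreat action=announce
4. evClear: (Retreat) → mode=Dock action=arm_extend
5. evError: (Dock) → mode=Approach action=announce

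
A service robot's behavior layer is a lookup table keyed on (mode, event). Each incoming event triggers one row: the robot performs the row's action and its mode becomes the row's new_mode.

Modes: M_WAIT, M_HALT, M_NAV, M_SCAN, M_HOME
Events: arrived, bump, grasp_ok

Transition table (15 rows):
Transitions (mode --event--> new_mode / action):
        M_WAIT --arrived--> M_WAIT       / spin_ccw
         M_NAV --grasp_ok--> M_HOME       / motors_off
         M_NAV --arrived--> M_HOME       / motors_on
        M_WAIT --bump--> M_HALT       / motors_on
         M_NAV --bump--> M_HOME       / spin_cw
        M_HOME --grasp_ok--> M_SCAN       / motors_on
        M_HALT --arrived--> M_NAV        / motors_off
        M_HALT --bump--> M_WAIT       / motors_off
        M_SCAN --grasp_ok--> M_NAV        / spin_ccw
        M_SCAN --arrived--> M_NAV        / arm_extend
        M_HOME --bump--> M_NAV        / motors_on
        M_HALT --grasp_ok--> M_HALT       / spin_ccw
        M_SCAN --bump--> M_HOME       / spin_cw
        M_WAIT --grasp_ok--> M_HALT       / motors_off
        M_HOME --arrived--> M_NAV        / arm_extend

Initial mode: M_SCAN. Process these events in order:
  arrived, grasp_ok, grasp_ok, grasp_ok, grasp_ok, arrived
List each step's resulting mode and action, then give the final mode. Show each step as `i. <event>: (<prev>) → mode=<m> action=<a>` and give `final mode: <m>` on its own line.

final mode: M_NAV

1. arrived: (M_SCAN) → mode=M_NAV action=arm_extend
2. grasp_ok: (M_NAV) → mode=M_HOME action=motors_off
3. grasp_ok: (M_HOME) → mode=M_SCAN action=motors_on
4. grasp_ok: (M_SCAN) → mode=M_NAV action=spin_ccw
5. grasp_ok: (M_NAV) → mode=M_HOME action=motors_off
6. arrived: (M_HOME) → mode=M_NAV action=arm_extend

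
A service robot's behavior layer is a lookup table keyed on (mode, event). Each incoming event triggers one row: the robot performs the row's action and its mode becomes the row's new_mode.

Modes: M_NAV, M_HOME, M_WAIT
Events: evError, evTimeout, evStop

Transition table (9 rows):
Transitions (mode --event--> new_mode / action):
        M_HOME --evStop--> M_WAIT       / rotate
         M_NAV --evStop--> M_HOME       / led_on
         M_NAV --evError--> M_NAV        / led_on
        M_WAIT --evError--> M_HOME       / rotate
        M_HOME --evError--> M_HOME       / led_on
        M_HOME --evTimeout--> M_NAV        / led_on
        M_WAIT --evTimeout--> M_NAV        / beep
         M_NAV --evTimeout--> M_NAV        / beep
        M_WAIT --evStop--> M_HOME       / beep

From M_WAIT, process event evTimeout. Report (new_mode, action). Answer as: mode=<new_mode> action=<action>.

mode=M_NAV action=beep

current mode = M_WAIT; filter table to that mode:
  (M_WAIT, evError) → (M_HOME, rotate)
  (M_WAIT, evTimeout) → (M_NAV, beep)  ← event matches
  (M_WAIT, evStop) → (M_HOME, beep)
event = evTimeout selects (M_NAV, beep)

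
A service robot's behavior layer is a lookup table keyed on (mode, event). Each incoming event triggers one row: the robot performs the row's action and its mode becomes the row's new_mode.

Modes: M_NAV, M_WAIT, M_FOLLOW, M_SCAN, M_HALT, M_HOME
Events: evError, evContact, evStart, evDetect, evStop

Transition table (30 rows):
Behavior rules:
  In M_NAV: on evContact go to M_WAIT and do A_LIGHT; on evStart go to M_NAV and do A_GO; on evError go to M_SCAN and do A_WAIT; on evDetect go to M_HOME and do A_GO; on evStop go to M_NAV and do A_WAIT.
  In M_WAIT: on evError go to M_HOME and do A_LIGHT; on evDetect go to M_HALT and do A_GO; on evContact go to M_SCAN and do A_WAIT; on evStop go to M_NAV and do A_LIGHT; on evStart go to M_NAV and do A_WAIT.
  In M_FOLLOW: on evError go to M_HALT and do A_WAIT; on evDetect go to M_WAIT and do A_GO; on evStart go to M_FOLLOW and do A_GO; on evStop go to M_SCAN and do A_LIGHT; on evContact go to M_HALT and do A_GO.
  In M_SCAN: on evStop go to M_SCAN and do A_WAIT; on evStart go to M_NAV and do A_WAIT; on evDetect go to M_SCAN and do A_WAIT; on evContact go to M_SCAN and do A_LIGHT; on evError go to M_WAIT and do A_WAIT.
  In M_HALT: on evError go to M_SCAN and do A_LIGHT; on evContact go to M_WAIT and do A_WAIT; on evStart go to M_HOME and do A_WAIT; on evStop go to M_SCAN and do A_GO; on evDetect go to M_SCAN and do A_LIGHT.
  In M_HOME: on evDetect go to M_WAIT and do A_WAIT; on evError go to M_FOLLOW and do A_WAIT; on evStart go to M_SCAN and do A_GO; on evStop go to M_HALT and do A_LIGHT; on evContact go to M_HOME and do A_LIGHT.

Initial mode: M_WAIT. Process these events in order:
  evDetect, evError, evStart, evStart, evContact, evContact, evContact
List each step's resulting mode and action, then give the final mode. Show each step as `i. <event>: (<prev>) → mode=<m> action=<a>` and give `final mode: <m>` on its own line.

1. evDetect: (M_WAIT) → mode=M_HALT action=A_GO
2. evError: (M_HALT) → mode=M_SCAN action=A_LIGHT
3. evStart: (M_SCAN) → mode=M_NAV action=A_WAIT
4. evStart: (M_NAV) → mode=M_NAV action=A_GO
5. evContact: (M_NAV) → mode=M_WAIT action=A_LIGHT
6. evContact: (M_WAIT) → mode=M_SCAN action=A_WAIT
7. evContact: (M_SCAN) → mode=M_SCAN action=A_LIGHT

final mode: M_SCAN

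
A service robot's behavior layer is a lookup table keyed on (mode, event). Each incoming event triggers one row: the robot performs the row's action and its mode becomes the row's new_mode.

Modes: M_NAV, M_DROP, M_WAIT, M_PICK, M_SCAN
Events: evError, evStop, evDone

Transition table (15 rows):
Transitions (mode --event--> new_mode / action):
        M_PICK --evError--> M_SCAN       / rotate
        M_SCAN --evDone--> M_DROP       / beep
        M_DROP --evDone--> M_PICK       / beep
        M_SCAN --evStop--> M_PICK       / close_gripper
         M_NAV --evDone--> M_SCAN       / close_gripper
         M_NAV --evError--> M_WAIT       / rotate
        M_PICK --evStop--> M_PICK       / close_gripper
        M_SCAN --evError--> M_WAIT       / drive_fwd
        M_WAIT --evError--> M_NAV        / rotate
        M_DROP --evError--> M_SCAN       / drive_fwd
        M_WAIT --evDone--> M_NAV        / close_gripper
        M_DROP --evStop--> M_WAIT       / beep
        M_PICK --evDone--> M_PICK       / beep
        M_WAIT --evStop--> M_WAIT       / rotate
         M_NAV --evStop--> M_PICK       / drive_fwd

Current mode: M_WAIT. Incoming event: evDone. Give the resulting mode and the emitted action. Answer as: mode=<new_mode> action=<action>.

current mode = M_WAIT; filter table to that mode:
  (M_WAIT, evError) → (M_NAV, rotate)
  (M_WAIT, evDone) → (M_NAV, close_gripper)  ← event matches
  (M_WAIT, evStop) → (M_WAIT, rotate)
event = evDone selects (M_NAV, close_gripper)

mode=M_NAV action=close_gripper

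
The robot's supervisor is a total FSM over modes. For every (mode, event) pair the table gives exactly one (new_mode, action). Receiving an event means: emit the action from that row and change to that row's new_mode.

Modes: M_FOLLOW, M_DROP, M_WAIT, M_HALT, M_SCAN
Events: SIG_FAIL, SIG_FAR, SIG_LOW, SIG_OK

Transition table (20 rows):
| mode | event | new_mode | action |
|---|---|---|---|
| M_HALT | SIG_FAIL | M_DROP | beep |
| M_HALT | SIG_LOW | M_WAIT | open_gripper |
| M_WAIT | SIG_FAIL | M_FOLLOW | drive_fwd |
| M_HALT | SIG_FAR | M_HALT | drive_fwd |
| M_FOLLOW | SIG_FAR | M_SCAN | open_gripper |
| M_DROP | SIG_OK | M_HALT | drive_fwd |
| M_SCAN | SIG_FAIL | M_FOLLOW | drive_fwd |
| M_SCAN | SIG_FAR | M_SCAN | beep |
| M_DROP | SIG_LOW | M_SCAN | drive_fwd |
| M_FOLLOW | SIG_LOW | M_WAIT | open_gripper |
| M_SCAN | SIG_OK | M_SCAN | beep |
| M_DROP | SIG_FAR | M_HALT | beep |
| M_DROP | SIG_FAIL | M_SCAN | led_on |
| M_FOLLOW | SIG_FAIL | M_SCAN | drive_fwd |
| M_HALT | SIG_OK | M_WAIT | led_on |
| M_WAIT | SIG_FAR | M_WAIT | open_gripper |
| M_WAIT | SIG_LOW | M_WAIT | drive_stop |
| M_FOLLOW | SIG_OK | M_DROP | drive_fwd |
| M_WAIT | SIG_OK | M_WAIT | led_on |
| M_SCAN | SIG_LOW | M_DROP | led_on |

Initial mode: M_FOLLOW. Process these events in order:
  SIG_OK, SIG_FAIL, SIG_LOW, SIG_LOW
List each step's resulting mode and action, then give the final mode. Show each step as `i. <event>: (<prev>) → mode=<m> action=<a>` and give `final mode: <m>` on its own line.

final mode: M_SCAN

1. SIG_OK: (M_FOLLOW) → mode=M_DROP action=drive_fwd
2. SIG_FAIL: (M_DROP) → mode=M_SCAN action=led_on
3. SIG_LOW: (M_SCAN) → mode=M_DROP action=led_on
4. SIG_LOW: (M_DROP) → mode=M_SCAN action=drive_fwd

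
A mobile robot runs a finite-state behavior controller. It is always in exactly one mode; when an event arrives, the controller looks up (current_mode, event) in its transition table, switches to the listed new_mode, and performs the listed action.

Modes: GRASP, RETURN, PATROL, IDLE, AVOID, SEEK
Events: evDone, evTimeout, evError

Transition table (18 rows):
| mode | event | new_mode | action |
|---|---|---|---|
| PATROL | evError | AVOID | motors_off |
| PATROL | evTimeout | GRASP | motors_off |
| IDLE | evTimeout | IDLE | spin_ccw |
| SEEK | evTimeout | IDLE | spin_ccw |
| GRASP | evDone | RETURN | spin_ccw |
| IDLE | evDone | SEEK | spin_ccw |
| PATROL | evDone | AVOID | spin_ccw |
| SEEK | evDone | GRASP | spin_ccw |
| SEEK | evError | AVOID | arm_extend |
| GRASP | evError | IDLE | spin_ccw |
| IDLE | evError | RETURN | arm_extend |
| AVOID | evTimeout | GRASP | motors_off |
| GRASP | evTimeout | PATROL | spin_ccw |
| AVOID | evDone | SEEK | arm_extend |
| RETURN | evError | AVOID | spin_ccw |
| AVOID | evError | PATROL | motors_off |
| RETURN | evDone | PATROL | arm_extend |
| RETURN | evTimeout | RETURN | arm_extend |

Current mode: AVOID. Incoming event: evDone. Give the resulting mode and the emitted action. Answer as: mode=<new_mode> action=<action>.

current mode = AVOID; filter table to that mode:
  (AVOID, evTimeout) → (GRASP, motors_off)
  (AVOID, evDone) → (SEEK, arm_extend)  ← event matches
  (AVOID, evError) → (PATROL, motors_off)
event = evDone selects (SEEK, arm_extend)

mode=SEEK action=arm_extend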